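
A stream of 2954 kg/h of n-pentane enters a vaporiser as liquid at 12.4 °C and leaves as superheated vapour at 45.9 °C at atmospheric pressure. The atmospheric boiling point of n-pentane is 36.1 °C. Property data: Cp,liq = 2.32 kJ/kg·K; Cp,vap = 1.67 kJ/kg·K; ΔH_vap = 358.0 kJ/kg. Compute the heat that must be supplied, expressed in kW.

Q = 352 kW

liquid 12.4→36.1 °C: 54.984 kJ/kg
vaporisation at 36.1 °C: 358 kJ/kg
vapour 36.1→45.9 °C: 16.366 kJ/kg
Δh = 54.984 + 358 + 16.366 = 429.35 kJ/kg
Q = ṁ·Δh = 2954 kg/h × 429.35 kJ/kg = 1.2683e+06 kJ/h
|Q| = 352.31 kW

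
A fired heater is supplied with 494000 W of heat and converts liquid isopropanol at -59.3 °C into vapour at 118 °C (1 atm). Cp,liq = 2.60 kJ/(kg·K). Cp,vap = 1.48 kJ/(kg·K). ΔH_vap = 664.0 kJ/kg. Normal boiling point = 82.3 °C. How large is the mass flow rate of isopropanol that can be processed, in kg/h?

Δh = 2.60×(82.3−-59.3) + 664.0 + 1.48×(118−82.3) = 1085 kJ/kg
Q = 494000 W = 494 kJ/s = 1.7784e+06 kJ/h
ṁ = Q/Δh = 1.7784e+06 / 1085 = 1639.1 kg/h

ṁ = 1640 kg/h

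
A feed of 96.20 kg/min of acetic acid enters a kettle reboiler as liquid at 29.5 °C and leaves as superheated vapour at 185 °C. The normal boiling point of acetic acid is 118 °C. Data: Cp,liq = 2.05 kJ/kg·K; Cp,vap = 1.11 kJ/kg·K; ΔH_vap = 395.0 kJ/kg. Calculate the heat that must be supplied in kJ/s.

Q = 1040 kJ/s

liquid 29.5→118 °C: 181.42 kJ/kg
vaporisation at 118 °C: 395 kJ/kg
vapour 118→185 °C: 74.37 kJ/kg
Δh = 181.42 + 395 + 74.37 = 650.79 kJ/kg
Q = ṁ·Δh = 96.20 kg/min × 650.79 kJ/kg = 62606 kJ/min
|Q| = 1043.4 kW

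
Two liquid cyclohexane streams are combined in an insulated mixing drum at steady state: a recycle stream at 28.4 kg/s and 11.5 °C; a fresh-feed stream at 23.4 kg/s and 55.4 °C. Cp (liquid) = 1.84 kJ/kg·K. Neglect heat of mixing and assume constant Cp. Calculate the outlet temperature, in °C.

Adiabatic, steady state ⇒ Σ ṁᵢCp,ᵢ(T_out − Tᵢ) = 0
Σ ṁᵢCp,ᵢTᵢ = 28.4×1.84×11.5 + 23.4×1.84×55.4 = 2986.2
Σ ṁᵢCp,ᵢ = 28.4×1.84 + 23.4×1.84 = 95.312
T_out = 2986.2 / 95.312 = 31.331 °C

T_out = 31.3 °C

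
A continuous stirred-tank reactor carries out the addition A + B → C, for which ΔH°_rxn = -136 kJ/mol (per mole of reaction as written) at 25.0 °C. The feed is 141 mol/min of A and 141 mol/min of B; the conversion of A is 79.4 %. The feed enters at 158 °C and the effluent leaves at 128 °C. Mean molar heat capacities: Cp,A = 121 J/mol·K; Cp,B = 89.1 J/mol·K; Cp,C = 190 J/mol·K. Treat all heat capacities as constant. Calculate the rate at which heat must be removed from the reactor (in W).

Extent of reaction ξ = 0.794 × 141 = 111.95 mol/min
Reaction term: ξ·ΔH°_rxn = 111.95 × -136 = -15226 kJ/min
Sensible, feed 158→25 °C: -3940 kJ/min
Outlet flows (mol/min): A 29.046, B 29.046, C 111.95
Sensible, products 25→128 °C: 2819.5 kJ/min
Q = ΔH = -16346 kJ/min = -272.44 kW
Heat removed = 272440 W

Q_out = 272000 W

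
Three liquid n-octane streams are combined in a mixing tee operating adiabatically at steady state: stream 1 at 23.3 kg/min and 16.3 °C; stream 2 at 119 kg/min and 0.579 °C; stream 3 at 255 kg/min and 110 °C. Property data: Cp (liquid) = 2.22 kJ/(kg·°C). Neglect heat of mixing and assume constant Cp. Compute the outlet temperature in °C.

T_out = 71.7 °C

Adiabatic, steady state ⇒ Σ ṁᵢCp,ᵢ(T_out − Tᵢ) = 0
Σ ṁᵢCp,ᵢTᵢ = 23.3×2.22×16.3 + 119×2.22×0.579 + 255×2.22×110 = 63267
Σ ṁᵢCp,ᵢ = 23.3×2.22 + 119×2.22 + 255×2.22 = 882.01
T_out = 63267 / 882.01 = 71.731 °C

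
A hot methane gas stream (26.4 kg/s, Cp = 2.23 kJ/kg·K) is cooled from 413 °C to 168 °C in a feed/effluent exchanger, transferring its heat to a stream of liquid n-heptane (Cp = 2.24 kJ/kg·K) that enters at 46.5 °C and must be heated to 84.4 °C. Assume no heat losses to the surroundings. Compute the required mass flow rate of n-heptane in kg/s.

Heat released by hot stream: Q = 26.4 × 2.23 × (413 − 168) = 14424 kJ/s
Energy balance on cold side (adiabatic exchanger): Q = ṁ_c·Cp_c·(T_c,out − T_c,in)
ṁ_c = 14424 / [2.24 × (84.4 − 46.5)] = 169.9 kg/s

ṁ_c = 170 kg/s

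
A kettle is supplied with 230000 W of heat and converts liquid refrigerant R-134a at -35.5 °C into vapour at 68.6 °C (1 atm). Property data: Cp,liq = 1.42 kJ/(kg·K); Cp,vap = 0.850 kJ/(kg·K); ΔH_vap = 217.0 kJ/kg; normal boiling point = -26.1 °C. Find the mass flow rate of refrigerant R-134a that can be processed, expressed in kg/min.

Δh = 1.42×(-26.1−-35.5) + 217.0 + 0.850×(68.6−-26.1) = 310.84 kJ/kg
Q = 230000 W = 230 kJ/s = 13800 kJ/min
ṁ = Q/Δh = 13800 / 310.84 = 44.395 kg/min

ṁ = 44.4 kg/min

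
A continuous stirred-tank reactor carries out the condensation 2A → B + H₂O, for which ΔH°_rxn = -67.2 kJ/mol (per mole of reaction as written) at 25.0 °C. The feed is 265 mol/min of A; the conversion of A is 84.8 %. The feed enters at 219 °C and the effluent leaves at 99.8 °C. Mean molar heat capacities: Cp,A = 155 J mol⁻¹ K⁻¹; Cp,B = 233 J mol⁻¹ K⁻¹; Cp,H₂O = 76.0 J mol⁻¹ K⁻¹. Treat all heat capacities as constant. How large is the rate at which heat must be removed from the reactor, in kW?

Q_out = 208 kW

Extent of reaction ξ = 0.848 × 265 / 2 = 112.36 mol/min
Reaction term: ξ·ΔH°_rxn = 112.36 × -67.2 = -7550.6 kJ/min
Sensible, feed 219→25 °C: -7968.6 kJ/min
Outlet flows (mol/min): A 40.28, B 112.36, H₂O 112.36
Sensible, products 25→99.8 °C: 3064 kJ/min
Q = ΔH = -12455 kJ/min = -207.59 kW
Heat removed = 207.59 kW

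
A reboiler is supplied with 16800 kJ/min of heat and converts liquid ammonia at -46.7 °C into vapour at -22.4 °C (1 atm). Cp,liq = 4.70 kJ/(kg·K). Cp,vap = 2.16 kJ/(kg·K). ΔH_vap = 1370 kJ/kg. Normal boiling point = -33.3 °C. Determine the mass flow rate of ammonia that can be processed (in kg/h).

Δh = 4.70×(-33.3−-46.7) + 1370 + 2.16×(-22.4−-33.3) = 1456.5 kJ/kg
Q = 16800 kJ/min = 280 kJ/s = 1.008e+06 kJ/h
ṁ = Q/Δh = 1.008e+06 / 1456.5 = 692.06 kg/h

ṁ = 692 kg/h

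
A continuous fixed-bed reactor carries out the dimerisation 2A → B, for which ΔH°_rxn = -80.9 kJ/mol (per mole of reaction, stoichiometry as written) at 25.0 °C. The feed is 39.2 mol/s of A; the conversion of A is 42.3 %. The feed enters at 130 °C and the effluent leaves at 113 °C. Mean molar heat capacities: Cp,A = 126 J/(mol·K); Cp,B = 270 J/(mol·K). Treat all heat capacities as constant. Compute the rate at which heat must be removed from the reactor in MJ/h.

Extent of reaction ξ = 0.423 × 39.2 / 2 = 8.2908 mol/s
Reaction term: ξ·ΔH°_rxn = 8.2908 × -80.9 = -670.73 kJ/s
Sensible, feed 130→25 °C: -518.62 kJ/s
Outlet flows (mol/s): A 22.618, B 8.2908
Sensible, products 25→113 °C: 447.78 kJ/s
Q = ΔH = -741.56 kJ/s = -741.56 kW
Heat removed = 2669.6 MJ/h

Q_out = 2670 MJ/h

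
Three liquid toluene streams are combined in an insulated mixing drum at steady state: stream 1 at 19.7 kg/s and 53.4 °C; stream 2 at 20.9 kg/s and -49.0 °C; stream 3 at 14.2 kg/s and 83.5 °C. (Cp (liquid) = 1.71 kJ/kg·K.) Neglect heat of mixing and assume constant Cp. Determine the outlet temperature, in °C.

Energy balance with Q = 0: Σ ṁᵢCp,ᵢ(T_out − Tᵢ) = 0
Σ ṁᵢCp,ᵢTᵢ = 19.7×1.71×53.4 + 20.9×1.71×-49.0 + 14.2×1.71×83.5 = 2075.2
Σ ṁᵢCp,ᵢ = 19.7×1.71 + 20.9×1.71 + 14.2×1.71 = 93.708
T_out = 2075.2 / 93.708 = 22.146 °C

T_out = 22.1 °C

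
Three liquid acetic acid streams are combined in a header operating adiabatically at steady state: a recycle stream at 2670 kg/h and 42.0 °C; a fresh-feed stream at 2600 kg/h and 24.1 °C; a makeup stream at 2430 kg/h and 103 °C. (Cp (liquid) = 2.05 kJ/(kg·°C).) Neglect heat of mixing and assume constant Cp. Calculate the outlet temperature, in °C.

Energy balance with Q = 0: Σ ṁᵢCp,ᵢ(T_out − Tᵢ) = 0
T_out = Σ ṁᵢCp,ᵢTᵢ / Σ ṁᵢCp,ᵢ
      = 871430 / 15785 = 55.206 °C

T_out = 55.2 °C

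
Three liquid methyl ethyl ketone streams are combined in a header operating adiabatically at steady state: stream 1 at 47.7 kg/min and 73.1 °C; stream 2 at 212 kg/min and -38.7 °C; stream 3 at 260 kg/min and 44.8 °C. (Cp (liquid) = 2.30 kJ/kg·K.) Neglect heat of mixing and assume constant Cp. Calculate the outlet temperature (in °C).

T_out = 13.3 °C

Adiabatic, steady state ⇒ Σ ṁᵢCp,ᵢ(T_out − Tᵢ) = 0
T_out = Σ ṁᵢCp,ᵢTᵢ / Σ ṁᵢCp,ᵢ
      = 15940 / 1195.3 = 13.336 °C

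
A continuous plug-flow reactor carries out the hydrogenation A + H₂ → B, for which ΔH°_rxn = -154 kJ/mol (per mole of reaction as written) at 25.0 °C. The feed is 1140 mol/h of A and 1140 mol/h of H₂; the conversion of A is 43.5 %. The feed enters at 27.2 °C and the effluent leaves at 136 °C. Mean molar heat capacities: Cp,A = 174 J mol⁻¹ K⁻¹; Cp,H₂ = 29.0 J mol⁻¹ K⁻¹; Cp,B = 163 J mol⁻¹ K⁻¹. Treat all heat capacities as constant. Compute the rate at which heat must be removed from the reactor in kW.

Extent of reaction ξ = 0.435 × 1140 = 495.9 mol/h
Reaction term: ξ·ΔH°_rxn = 495.9 × -154 = -76369 kJ/h
Sensible, feed 27.2→25 °C: -509.12 kJ/h
Outlet flows (mol/h): A 644.1, H₂ 644.1, B 495.9
Sensible, products 25→136 °C: 23486 kJ/h
Q = ΔH = -53392 kJ/h = -14.831 kW
Heat removed = 14.831 kW

Q_out = 14.8 kW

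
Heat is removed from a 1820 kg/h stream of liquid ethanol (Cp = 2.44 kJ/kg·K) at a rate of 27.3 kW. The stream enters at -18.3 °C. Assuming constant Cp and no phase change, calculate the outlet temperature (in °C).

Q = 27.3 kW = 98280 kJ/h
ΔT = Q/(ṁ·Cp) = 98280/(1820×2.44) = 22.131 K
T_out = -18.3 − 22.131 = -40.431 °C

T_out = -40.4 °C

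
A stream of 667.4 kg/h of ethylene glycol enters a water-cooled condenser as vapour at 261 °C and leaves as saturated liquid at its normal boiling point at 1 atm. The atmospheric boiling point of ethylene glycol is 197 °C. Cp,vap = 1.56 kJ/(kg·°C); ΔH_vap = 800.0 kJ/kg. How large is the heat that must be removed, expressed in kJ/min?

Q_c = 10000 kJ/min

vapour 261→197 °C: -99.84 kJ/kg
condensation at 197 °C: -800 kJ/kg
Δh = -99.84 + -800 = -899.84 kJ/kg
Q = ṁ·Δh = 667.4 kg/h × -899.84 kJ/kg = -600550 kJ/h
|Q| = 166.82 kW = 10009 kJ/min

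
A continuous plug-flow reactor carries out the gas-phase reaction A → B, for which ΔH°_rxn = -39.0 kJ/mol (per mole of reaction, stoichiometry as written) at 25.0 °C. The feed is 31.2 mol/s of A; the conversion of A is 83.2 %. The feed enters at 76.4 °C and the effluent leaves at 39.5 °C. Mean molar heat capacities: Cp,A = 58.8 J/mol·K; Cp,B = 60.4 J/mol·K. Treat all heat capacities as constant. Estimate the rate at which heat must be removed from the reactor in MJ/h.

Q_out = 3890 MJ/h

Extent of reaction ξ = 0.832 × 31.2 = 25.958 mol/s
Reaction term: ξ·ΔH°_rxn = 25.958 × -39.0 = -1012.4 kJ/s
Sensible, feed 76.4→25 °C: -94.296 kJ/s
Outlet flows (mol/s): A 5.2416, B 25.958
Sensible, products 25→39.5 °C: 27.203 kJ/s
Q = ΔH = -1079.5 kJ/s = -1079.5 kW
Heat removed = 3886.1 MJ/h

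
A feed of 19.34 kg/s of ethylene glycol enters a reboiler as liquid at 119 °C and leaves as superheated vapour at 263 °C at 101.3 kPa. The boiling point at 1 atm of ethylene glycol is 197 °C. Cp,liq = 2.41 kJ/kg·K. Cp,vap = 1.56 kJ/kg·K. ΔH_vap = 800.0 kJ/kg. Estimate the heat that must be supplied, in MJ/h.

liquid 119→197 °C: 187.98 kJ/kg
vaporisation at 197 °C: 800 kJ/kg
vapour 197→263 °C: 102.96 kJ/kg
Δh = 187.98 + 800 + 102.96 = 1090.9 kJ/kg
Q = ṁ·Δh = 19.34 kg/s × 1090.9 kJ/kg = 21099 kJ/s
|Q| = 21099 kW = 75956 MJ/h

Q = 76000 MJ/h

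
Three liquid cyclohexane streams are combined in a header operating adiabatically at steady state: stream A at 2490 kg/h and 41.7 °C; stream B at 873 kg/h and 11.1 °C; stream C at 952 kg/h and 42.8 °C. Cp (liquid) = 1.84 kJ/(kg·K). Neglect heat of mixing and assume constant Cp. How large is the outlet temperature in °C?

T_out = 35.8 °C

Energy balance with Q = 0: Σ ṁᵢCp,ᵢ(T_out − Tᵢ) = 0
Σ ṁᵢCp,ᵢTᵢ = 2490×1.84×41.7 + 873×1.84×11.1 + 952×1.84×42.8 = 283850
Σ ṁᵢCp,ᵢ = 2490×1.84 + 873×1.84 + 952×1.84 = 7939.6
T_out = 283850 / 7939.6 = 35.752 °C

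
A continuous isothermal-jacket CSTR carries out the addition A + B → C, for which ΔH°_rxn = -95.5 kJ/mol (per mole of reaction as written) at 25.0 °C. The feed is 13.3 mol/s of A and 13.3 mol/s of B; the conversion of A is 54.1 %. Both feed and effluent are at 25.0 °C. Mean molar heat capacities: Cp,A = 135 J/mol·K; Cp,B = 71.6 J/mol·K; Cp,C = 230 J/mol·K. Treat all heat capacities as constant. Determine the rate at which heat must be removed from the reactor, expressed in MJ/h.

Extent of reaction ξ = 0.541 × 13.3 = 7.1953 mol/s
Reaction term: ξ·ΔH°_rxn = 7.1953 × -95.5 = -687.15 kJ/s
Q = ΔH = -687.15 kJ/s = -687.15 kW
Heat removed = 2473.7 MJ/h

Q_out = 2470 MJ/h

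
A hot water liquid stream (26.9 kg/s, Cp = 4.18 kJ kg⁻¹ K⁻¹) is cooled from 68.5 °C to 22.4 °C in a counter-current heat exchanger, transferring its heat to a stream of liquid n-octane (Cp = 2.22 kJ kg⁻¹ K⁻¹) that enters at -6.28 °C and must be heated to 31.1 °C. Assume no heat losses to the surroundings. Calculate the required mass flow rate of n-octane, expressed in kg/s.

ṁ_c = 62.5 kg/s

Heat released by hot stream: Q = 26.9 × 4.18 × (68.5 − 22.4) = 5183.6 kJ/s
Energy balance on cold side (adiabatic exchanger): Q = ṁ_c·Cp_c·(T_c,out − T_c,in)
ṁ_c = 5183.6 / [2.22 × (31.1 − -6.28)] = 62.465 kg/s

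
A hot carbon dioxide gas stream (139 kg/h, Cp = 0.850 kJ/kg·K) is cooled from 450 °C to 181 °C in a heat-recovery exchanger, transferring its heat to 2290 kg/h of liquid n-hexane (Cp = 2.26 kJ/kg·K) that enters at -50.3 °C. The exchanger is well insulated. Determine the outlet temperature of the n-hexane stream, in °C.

T_c,out = -44.2 °C

Heat released by hot stream: Q = 139 × 0.850 × (450 − 181) = 31782 kJ/h
Energy balance on cold side (adiabatic exchanger): Q = ṁ_c·Cp_c·(T_c,out − T_c,in)
T_c,out = -50.3 + 31782/(2290 × 2.26) = -44.159 °C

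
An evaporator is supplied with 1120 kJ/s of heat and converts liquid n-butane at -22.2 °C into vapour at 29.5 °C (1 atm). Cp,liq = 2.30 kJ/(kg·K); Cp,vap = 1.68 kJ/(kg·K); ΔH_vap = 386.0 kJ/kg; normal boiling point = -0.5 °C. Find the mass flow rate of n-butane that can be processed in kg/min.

Δh = 2.30×(-0.5−-22.2) + 386.0 + 1.68×(29.5−-0.5) = 486.31 kJ/kg
Q = 1120 kJ/s = 1120 kJ/s = 67200 kJ/min
ṁ = Q/Δh = 67200 / 486.31 = 138.18 kg/min

ṁ = 138 kg/min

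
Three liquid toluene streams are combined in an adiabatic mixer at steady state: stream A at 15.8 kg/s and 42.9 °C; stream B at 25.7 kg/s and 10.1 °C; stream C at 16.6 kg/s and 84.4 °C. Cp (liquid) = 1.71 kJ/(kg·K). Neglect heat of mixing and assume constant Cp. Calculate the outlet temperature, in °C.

T_out = 40.2 °C

No heat crosses the boundary, so H_out = H_in.
Σ ṁᵢCp,ᵢTᵢ = 15.8×1.71×42.9 + 25.7×1.71×10.1 + 16.6×1.71×84.4 = 3998.7
Σ ṁᵢCp,ᵢ = 15.8×1.71 + 25.7×1.71 + 16.6×1.71 = 99.351
T_out = 3998.7 / 99.351 = 40.248 °C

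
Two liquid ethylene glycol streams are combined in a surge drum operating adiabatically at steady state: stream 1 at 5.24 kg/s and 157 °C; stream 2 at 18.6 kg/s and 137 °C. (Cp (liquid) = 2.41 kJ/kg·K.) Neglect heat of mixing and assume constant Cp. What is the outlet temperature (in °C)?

T_out = 141 °C

Energy balance with Q = 0: Σ ṁᵢCp,ᵢ(T_out − Tᵢ) = 0
Σ ṁᵢCp,ᵢTᵢ = 5.24×2.41×157 + 18.6×2.41×137 = 8123.8
Σ ṁᵢCp,ᵢ = 5.24×2.41 + 18.6×2.41 = 57.454
T_out = 8123.8 / 57.454 = 141.4 °C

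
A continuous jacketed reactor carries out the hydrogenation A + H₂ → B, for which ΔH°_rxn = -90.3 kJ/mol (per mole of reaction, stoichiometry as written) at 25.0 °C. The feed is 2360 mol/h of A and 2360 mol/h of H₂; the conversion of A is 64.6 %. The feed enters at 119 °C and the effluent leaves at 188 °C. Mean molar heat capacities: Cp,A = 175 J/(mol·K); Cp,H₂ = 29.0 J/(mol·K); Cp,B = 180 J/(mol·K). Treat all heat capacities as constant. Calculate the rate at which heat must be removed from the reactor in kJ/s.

Extent of reaction ξ = 0.646 × 2360 = 1524.6 mol/h
Reaction term: ξ·ΔH°_rxn = 1524.6 × -90.3 = -137670 kJ/h
Sensible, feed 119→25 °C: -45255 kJ/h
Outlet flows (mol/h): A 835.44, H₂ 835.44, B 1524.6
Sensible, products 25→188 °C: 72511 kJ/h
Q = ΔH = -110410 kJ/h = -30.67 kW
Heat removed = 30.67 kJ/s

Q_out = 30.7 kJ/s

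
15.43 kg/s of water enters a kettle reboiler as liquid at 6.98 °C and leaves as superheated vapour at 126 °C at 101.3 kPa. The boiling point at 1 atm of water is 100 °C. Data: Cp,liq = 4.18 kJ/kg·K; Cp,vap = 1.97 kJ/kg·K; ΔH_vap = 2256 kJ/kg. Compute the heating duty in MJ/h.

liquid 6.98→100 °C: 388.82 kJ/kg
vaporisation at 100 °C: 2256 kJ/kg
vapour 100→126 °C: 51.22 kJ/kg
Δh = 388.82 + 2256 + 51.22 = 2696 kJ/kg
Q = ṁ·Δh = 15.43 kg/s × 2696 kJ/kg = 41600 kJ/s
|Q| = 41600 kW = 149760 MJ/h

Q = 150000 MJ/h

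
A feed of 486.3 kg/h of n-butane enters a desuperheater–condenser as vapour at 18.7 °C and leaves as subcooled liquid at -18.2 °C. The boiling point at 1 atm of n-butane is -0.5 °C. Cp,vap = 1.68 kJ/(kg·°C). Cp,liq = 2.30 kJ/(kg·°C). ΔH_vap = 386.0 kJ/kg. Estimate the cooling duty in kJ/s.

Q_c = 62.0 kJ/s

vapour 18.7→-0.5 °C: -32.256 kJ/kg
condensation at -0.5 °C: -386 kJ/kg
liquid -0.5→-18.2 °C: -40.71 kJ/kg
Δh = -32.256 + -386 + -40.71 = -458.97 kJ/kg
Q = ṁ·Δh = 486.3 kg/h × -458.97 kJ/kg = -223200 kJ/h
|Q| = 61.999 kW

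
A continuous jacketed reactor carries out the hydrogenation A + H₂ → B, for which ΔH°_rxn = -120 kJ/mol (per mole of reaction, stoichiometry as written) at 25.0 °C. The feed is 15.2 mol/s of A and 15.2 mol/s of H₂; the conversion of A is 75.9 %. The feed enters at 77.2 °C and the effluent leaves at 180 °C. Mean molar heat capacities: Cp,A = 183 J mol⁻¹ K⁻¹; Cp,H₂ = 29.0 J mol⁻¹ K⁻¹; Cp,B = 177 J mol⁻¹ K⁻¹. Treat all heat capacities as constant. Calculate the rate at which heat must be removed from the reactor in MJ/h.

Extent of reaction ξ = 0.759 × 15.2 = 11.537 mol/s
Reaction term: ξ·ΔH°_rxn = 11.537 × -120 = -1384.4 kJ/s
Sensible, feed 77.2→25 °C: -168.21 kJ/s
Outlet flows (mol/s): A 3.6632, H₂ 3.6632, B 11.537
Sensible, products 25→180 °C: 436.88 kJ/s
Q = ΔH = -1115.7 kJ/s = -1115.7 kW
Heat removed = 4016.7 MJ/h

Q_out = 4020 MJ/h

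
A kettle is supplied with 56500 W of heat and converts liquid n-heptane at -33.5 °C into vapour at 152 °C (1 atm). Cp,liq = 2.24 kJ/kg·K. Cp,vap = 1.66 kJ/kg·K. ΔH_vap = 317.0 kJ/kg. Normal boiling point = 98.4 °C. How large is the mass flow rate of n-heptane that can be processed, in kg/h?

ṁ = 290 kg/h

Δh = 2.24×(98.4−-33.5) + 317.0 + 1.66×(152−98.4) = 701.43 kJ/kg
Q = 56500 W = 56.5 kJ/s = 203400 kJ/h
ṁ = Q/Δh = 203400 / 701.43 = 289.98 kg/h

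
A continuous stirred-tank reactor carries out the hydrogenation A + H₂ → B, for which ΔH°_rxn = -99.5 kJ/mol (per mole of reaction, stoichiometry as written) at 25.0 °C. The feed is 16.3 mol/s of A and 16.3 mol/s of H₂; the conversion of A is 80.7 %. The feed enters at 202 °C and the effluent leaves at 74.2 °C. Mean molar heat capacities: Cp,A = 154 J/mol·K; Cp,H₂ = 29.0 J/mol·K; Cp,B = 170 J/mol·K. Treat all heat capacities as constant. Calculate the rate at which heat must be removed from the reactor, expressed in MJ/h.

Extent of reaction ξ = 0.807 × 16.3 = 13.154 mol/s
Reaction term: ξ·ΔH°_rxn = 13.154 × -99.5 = -1308.8 kJ/s
Sensible, feed 202→25 °C: -527.97 kJ/s
Outlet flows (mol/s): A 3.1459, H₂ 3.1459, B 13.154
Sensible, products 25→74.2 °C: 138.35 kJ/s
Q = ΔH = -1698.5 kJ/s = -1698.5 kW
Heat removed = 6114.5 MJ/h

Q_out = 6110 MJ/h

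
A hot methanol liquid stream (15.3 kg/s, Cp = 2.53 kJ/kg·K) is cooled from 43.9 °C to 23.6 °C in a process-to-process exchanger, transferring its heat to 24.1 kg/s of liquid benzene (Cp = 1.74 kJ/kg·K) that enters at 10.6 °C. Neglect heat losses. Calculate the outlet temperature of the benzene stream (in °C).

T_c,out = 29.3 °C

Heat released by hot stream: Q = 15.3 × 2.53 × (43.9 − 23.6) = 785.79 kJ/s
Energy balance on cold side (adiabatic exchanger): Q = ṁ_c·Cp_c·(T_c,out − T_c,in)
T_c,out = 10.6 + 785.79/(24.1 × 1.74) = 29.339 °C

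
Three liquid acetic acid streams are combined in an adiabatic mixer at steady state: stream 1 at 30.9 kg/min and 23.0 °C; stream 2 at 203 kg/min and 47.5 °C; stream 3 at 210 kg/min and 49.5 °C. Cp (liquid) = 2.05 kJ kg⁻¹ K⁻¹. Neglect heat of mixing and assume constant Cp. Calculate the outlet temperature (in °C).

Energy balance with Q = 0: Σ ṁᵢCp,ᵢ(T_out − Tᵢ) = 0
T_out = Σ ṁᵢCp,ᵢTᵢ / Σ ṁᵢCp,ᵢ
      = 42534 / 909.99 = 46.741 °C

T_out = 46.7 °C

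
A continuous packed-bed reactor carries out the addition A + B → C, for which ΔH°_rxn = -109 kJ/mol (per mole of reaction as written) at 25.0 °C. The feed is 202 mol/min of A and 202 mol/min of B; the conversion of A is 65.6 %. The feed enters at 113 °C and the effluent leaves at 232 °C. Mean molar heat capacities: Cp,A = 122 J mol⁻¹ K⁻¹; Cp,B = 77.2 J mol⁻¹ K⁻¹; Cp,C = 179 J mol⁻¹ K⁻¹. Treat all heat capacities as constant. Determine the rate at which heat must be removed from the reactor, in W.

Q_out = 170000 W

Extent of reaction ξ = 0.656 × 202 = 132.51 mol/min
Reaction term: ξ·ΔH°_rxn = 132.51 × -109 = -14444 kJ/min
Sensible, feed 113→25 °C: -3541 kJ/min
Outlet flows (mol/min): A 69.488, B 69.488, C 132.51
Sensible, products 25→232 °C: 7775.3 kJ/min
Q = ΔH = -10210 kJ/min = -170.16 kW
Heat removed = 170160 W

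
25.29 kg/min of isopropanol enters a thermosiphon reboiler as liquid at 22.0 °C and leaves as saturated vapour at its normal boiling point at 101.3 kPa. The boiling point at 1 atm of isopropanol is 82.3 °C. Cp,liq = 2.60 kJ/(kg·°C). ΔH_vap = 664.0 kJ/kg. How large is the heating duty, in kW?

liquid 22.0→82.3 °C: 156.78 kJ/kg
vaporisation at 82.3 °C: 664 kJ/kg
Δh = 156.78 + 664 = 820.78 kJ/kg
Q = ṁ·Δh = 25.29 kg/min × 820.78 kJ/kg = 20758 kJ/min
|Q| = 345.96 kW

Q = 346 kW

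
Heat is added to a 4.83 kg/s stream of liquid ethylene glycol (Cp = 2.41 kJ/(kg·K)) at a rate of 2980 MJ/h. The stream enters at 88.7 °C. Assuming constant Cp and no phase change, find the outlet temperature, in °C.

Q = 2980 MJ/h = 827.78 kJ/s
ΔT = Q/(ṁ·Cp) = 827.78/(4.83×2.41) = 71.113 K
T_out = 88.7 + 71.113 = 159.81 °C

T_out = 160 °C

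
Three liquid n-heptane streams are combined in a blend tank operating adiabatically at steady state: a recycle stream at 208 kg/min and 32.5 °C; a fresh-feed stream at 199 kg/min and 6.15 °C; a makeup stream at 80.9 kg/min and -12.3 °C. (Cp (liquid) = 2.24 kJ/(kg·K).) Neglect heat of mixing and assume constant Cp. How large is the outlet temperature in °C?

T_out = 14.3 °C

Adiabatic, steady state ⇒ Σ ṁᵢCp,ᵢ(T_out − Tᵢ) = 0
T_out = Σ ṁᵢCp,ᵢTᵢ / Σ ṁᵢCp,ᵢ
      = 15655 / 1092.9 = 14.324 °C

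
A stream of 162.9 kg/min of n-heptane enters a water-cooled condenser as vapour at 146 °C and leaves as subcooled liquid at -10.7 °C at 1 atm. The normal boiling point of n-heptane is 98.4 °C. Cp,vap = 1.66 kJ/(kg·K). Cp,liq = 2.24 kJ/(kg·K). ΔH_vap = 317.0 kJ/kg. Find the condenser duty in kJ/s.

Q_c = 1740 kJ/s

vapour 146→98.4 °C: -79.016 kJ/kg
condensation at 98.4 °C: -317 kJ/kg
liquid 98.4→-10.7 °C: -244.38 kJ/kg
Δh = -79.016 + -317 + -244.38 = -640.4 kJ/kg
Q = ṁ·Δh = 162.9 kg/min × -640.4 kJ/kg = -104320 kJ/min
|Q| = 1738.7 kW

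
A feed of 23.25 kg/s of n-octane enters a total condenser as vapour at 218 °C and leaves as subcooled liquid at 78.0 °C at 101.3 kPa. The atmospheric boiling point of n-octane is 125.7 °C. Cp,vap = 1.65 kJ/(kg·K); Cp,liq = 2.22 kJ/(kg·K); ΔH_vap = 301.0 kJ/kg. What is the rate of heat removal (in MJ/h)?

Q_c = 46800 MJ/h

vapour 218→125.7 °C: -152.29 kJ/kg
condensation at 125.7 °C: -301 kJ/kg
liquid 125.7→78.0 °C: -105.89 kJ/kg
Δh = -152.29 + -301 + -105.89 = -559.19 kJ/kg
Q = ṁ·Δh = 23.25 kg/s × -559.19 kJ/kg = -13001 kJ/s
|Q| = 13001 kW = 46804 MJ/h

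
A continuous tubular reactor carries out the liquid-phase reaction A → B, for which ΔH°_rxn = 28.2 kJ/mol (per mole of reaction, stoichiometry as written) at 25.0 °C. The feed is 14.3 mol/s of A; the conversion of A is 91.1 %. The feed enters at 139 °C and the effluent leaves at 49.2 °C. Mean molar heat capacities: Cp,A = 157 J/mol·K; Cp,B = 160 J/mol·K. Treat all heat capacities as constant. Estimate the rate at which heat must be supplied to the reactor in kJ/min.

Extent of reaction ξ = 0.911 × 14.3 = 13.027 mol/s
Reaction term: ξ·ΔH°_rxn = 13.027 × 28.2 = 367.37 kJ/s
Sensible, feed 139→25 °C: -255.94 kJ/s
Outlet flows (mol/s): A 1.2727, B 13.027
Sensible, products 25→49.2 °C: 55.277 kJ/s
Q = ΔH = 166.71 kJ/s = 166.71 kW
Heat supplied = 10002 kJ/min

Q_in = 10000 kJ/min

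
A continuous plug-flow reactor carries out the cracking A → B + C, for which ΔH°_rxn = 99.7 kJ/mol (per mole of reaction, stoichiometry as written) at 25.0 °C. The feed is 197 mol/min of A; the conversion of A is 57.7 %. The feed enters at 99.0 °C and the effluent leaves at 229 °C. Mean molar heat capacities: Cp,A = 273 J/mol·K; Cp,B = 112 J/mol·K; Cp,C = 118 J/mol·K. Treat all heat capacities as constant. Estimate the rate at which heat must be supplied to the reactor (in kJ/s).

Extent of reaction ξ = 0.577 × 197 = 113.67 mol/min
Reaction term: ξ·ΔH°_rxn = 113.67 × 99.7 = 11333 kJ/min
Sensible, feed 99.0→25 °C: -3979.8 kJ/min
Outlet flows (mol/min): A 83.331, B 113.67, C 113.67
Sensible, products 25→229 °C: 9974.2 kJ/min
Q = ΔH = 17327 kJ/min = 288.79 kW
Heat supplied = 288.79 kJ/s

Q_in = 289 kJ/s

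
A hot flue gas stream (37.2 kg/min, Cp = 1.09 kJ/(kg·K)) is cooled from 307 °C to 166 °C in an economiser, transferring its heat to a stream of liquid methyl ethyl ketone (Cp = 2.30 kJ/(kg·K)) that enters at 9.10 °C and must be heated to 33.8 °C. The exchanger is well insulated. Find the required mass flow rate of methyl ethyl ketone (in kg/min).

ṁ_c = 101 kg/min

Heat released by hot stream: Q = 37.2 × 1.09 × (307 − 166) = 5717.3 kJ/min
Energy balance on cold side (adiabatic exchanger): Q = ṁ_c·Cp_c·(T_c,out − T_c,in)
ṁ_c = 5717.3 / [2.30 × (33.8 − 9.10)] = 100.64 kg/min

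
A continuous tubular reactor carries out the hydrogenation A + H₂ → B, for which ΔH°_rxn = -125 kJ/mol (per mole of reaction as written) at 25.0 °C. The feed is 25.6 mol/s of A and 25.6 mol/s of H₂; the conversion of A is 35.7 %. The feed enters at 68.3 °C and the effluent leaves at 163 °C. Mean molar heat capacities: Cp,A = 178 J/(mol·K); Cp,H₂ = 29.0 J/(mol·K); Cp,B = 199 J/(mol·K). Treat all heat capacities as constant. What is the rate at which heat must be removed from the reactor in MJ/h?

Extent of reaction ξ = 0.357 × 25.6 = 9.1392 mol/s
Reaction term: ξ·ΔH°_rxn = 9.1392 × -125 = -1142.4 kJ/s
Sensible, feed 68.3→25 °C: -229.46 kJ/s
Outlet flows (mol/s): A 16.461, H₂ 16.461, B 9.1392
Sensible, products 25→163 °C: 721.2 kJ/s
Q = ΔH = -650.66 kJ/s = -650.66 kW
Heat removed = 2342.4 MJ/h

Q_out = 2340 MJ/h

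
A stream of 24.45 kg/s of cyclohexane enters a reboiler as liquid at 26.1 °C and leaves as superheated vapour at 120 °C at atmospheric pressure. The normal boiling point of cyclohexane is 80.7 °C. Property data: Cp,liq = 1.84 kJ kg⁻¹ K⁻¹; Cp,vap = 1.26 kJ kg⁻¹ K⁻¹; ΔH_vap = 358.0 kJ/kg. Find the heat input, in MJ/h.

liquid 26.1→80.7 °C: 100.46 kJ/kg
vaporisation at 80.7 °C: 358 kJ/kg
vapour 80.7→120 °C: 49.518 kJ/kg
Δh = 100.46 + 358 + 49.518 = 507.98 kJ/kg
Q = ṁ·Δh = 24.45 kg/s × 507.98 kJ/kg = 12420 kJ/s
|Q| = 12420 kW = 44713 MJ/h

Q = 44700 MJ/h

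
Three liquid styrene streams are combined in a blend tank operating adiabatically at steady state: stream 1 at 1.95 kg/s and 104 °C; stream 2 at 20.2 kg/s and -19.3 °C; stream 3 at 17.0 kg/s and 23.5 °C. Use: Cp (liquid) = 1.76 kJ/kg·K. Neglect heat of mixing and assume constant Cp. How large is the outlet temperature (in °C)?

Adiabatic, steady state ⇒ Σ ṁᵢCp,ᵢ(T_out − Tᵢ) = 0
T_out = Σ ṁᵢCp,ᵢTᵢ / Σ ṁᵢCp,ᵢ
      = 373.89 / 68.904 = 5.4263 °C

T_out = 5.43 °C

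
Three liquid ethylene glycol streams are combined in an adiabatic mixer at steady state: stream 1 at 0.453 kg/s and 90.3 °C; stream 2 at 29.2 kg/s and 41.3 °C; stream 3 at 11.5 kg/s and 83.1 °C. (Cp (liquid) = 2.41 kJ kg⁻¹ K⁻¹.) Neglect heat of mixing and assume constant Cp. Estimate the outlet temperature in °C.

Adiabatic, steady state ⇒ Σ ṁᵢCp,ᵢ(T_out − Tᵢ) = 0
T_out = Σ ṁᵢCp,ᵢTᵢ / Σ ṁᵢCp,ᵢ
      = 5308.1 / 99.179 = 53.52 °C

T_out = 53.5 °C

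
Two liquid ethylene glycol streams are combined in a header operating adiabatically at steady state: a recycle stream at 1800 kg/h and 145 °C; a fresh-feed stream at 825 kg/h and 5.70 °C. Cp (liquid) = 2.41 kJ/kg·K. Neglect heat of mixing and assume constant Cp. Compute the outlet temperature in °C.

Adiabatic, steady state ⇒ Σ ṁᵢCp,ᵢ(T_out − Tᵢ) = 0
T_out = Σ ṁᵢCp,ᵢTᵢ / Σ ṁᵢCp,ᵢ
      = 640340 / 6326.2 = 101.22 °C

T_out = 101 °C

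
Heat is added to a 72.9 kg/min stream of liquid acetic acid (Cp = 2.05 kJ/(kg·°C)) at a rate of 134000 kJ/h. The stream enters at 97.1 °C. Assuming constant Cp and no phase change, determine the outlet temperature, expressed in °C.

Q = 134000 kJ/h = 2233.3 kJ/min
ΔT = Q/(ṁ·Cp) = 2233.3/(72.9×2.05) = 14.944 K
T_out = 97.1 + 14.944 = 112.04 °C

T_out = 112 °C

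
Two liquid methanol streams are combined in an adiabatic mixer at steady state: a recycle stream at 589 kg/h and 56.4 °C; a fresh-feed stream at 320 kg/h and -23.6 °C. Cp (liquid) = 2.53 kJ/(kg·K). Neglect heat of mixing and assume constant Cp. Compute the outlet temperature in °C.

T_out = 28.2 °C

No heat crosses the boundary, so H_out = H_in.
T_out = Σ ṁᵢCp,ᵢTᵢ / Σ ṁᵢCp,ᵢ
      = 64939 / 2299.8 = 28.237 °C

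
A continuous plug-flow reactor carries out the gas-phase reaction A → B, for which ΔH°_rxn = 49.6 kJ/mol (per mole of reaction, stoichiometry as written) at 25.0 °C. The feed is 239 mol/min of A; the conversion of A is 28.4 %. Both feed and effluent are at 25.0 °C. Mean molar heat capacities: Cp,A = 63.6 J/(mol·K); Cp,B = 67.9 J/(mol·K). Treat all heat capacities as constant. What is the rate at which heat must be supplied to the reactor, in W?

Extent of reaction ξ = 0.284 × 239 = 67.876 mol/min
Reaction term: ξ·ΔH°_rxn = 67.876 × 49.6 = 3366.6 kJ/min
Q = ΔH = 3366.6 kJ/min = 56.111 kW
Heat supplied = 56111 W

Q_in = 56100 W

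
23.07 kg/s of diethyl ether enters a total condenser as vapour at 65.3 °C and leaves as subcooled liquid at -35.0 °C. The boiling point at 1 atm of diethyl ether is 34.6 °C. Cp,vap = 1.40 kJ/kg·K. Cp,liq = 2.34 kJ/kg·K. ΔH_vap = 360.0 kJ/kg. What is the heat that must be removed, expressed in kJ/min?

vapour 65.3→34.6 °C: -42.98 kJ/kg
condensation at 34.6 °C: -360 kJ/kg
liquid 34.6→-35.0 °C: -162.86 kJ/kg
Δh = -42.98 + -360 + -162.86 = -565.84 kJ/kg
Q = ṁ·Δh = 23.07 kg/s × -565.84 kJ/kg = -13054 kJ/s
|Q| = 13054 kW = 783240 kJ/min

Q_c = 783000 kJ/min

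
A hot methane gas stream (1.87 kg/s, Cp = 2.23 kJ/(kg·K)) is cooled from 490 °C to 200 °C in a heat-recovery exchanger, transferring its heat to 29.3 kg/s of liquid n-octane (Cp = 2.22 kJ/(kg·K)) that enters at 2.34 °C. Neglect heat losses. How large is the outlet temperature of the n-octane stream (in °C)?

T_c,out = 20.9 °C

Heat released by hot stream: Q = 1.87 × 2.23 × (490 − 200) = 1209.3 kJ/s
Energy balance on cold side (adiabatic exchanger): Q = ṁ_c·Cp_c·(T_c,out − T_c,in)
T_c,out = 2.34 + 1209.3/(29.3 × 2.22) = 20.932 °C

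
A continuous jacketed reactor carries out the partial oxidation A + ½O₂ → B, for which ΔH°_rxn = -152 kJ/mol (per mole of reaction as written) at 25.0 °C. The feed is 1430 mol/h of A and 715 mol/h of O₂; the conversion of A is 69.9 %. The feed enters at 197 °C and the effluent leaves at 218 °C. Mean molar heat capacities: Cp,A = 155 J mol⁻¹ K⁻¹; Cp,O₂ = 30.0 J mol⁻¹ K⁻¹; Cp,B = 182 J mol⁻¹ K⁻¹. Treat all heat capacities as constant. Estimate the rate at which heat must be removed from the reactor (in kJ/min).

Extent of reaction ξ = 0.699 × 1430 = 999.57 mol/h
Reaction term: ξ·ΔH°_rxn = 999.57 × -152 = -151930 kJ/h
Sensible, feed 197→25 °C: -41813 kJ/h
Outlet flows (mol/h): A 430.43, O₂ 215.22, B 999.57
Sensible, products 25→218 °C: 49233 kJ/h
Q = ΔH = -144510 kJ/h = -40.143 kW
Heat removed = 2408.6 kJ/min

Q_out = 2410 kJ/min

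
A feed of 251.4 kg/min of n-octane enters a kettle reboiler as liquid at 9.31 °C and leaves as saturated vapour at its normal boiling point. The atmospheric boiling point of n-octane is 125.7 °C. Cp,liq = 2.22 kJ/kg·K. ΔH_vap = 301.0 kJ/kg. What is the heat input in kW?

liquid 9.31→125.7 °C: 258.39 kJ/kg
vaporisation at 125.7 °C: 301 kJ/kg
Δh = 258.39 + 301 = 559.39 kJ/kg
Q = ṁ·Δh = 251.4 kg/min × 559.39 kJ/kg = 140630 kJ/min
|Q| = 2343.8 kW

Q = 2340 kW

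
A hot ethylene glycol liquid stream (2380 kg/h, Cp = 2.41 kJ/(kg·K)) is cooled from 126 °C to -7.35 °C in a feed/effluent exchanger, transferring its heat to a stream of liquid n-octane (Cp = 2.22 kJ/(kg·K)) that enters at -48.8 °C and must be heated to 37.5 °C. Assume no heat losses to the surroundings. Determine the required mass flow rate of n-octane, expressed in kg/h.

Heat released by hot stream: Q = 2380 × 2.41 × (126 − -7.35) = 764870 kJ/h
Energy balance on cold side (adiabatic exchanger): Q = ṁ_c·Cp_c·(T_c,out − T_c,in)
ṁ_c = 764870 / [2.22 × (37.5 − -48.8)] = 3992.3 kg/h

ṁ_c = 3990 kg/h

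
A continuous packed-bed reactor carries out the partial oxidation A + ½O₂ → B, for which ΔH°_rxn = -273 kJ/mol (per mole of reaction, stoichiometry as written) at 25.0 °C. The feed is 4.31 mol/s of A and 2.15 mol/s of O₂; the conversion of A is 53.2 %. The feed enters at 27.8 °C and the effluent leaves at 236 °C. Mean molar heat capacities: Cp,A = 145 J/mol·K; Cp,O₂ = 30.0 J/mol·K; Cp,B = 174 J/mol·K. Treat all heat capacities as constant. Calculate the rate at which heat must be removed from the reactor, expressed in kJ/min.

Extent of reaction ξ = 0.532 × 4.31 = 2.2929 mol/s
Reaction term: ξ·ΔH°_rxn = 2.2929 × -273 = -625.97 kJ/s
Sensible, feed 27.8→25 °C: -1.9305 kJ/s
Outlet flows (mol/s): A 2.0171, O₂ 1.0035, B 2.2929
Sensible, products 25→236 °C: 152.25 kJ/s
Q = ΔH = -475.65 kJ/s = -475.65 kW
Heat removed = 28539 kJ/min

Q_out = 28500 kJ/min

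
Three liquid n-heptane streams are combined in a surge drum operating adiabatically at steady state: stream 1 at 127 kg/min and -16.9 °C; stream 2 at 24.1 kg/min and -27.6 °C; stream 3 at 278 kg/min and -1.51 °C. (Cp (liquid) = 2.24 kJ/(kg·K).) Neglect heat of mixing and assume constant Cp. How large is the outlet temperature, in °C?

Adiabatic, steady state ⇒ Σ ṁᵢCp,ᵢ(T_out − Tᵢ) = 0
Σ ṁᵢCp,ᵢTᵢ = 127×2.24×-16.9 + 24.1×2.24×-27.6 + 278×2.24×-1.51 = -7238
Σ ṁᵢCp,ᵢ = 127×2.24 + 24.1×2.24 + 278×2.24 = 961.18
T_out = -7238 / 961.18 = -7.5303 °C

T_out = -7.53 °C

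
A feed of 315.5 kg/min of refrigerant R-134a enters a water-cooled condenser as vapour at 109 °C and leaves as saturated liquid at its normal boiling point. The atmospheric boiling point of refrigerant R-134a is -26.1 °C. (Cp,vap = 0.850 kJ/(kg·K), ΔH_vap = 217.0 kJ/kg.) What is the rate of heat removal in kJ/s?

vapour 109→-26.1 °C: -114.83 kJ/kg
condensation at -26.1 °C: -217 kJ/kg
Δh = -114.83 + -217 = -331.83 kJ/kg
Q = ṁ·Δh = 315.5 kg/min × -331.83 kJ/kg = -104690 kJ/min
|Q| = 1744.9 kW

Q_c = 1740 kJ/s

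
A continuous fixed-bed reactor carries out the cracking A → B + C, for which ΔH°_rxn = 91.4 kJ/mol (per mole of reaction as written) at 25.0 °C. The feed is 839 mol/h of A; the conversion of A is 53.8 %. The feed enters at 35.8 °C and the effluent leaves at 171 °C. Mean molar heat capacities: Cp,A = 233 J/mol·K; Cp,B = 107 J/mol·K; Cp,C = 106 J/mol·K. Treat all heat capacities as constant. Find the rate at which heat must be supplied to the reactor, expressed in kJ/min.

Extent of reaction ξ = 0.538 × 839 = 451.38 mol/h
Reaction term: ξ·ΔH°_rxn = 451.38 × 91.4 = 41256 kJ/h
Sensible, feed 35.8→25 °C: -2111.3 kJ/h
Outlet flows (mol/h): A 387.62, B 451.38, C 451.38
Sensible, products 25→171 °C: 27223 kJ/h
Q = ΔH = 66368 kJ/h = 18.436 kW
Heat supplied = 1106.1 kJ/min

Q_in = 1110 kJ/min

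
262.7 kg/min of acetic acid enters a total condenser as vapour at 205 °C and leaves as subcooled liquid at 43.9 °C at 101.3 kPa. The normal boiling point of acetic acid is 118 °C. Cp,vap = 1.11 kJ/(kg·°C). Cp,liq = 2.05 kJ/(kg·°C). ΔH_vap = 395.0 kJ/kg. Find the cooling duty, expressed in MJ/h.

Q_c = 10100 MJ/h

vapour 205→118 °C: -96.57 kJ/kg
condensation at 118 °C: -395 kJ/kg
liquid 118→43.9 °C: -151.9 kJ/kg
Δh = -96.57 + -395 + -151.9 = -643.48 kJ/kg
Q = ṁ·Δh = 262.7 kg/min × -643.48 kJ/kg = -169040 kJ/min
|Q| = 2817.3 kW = 10142 MJ/h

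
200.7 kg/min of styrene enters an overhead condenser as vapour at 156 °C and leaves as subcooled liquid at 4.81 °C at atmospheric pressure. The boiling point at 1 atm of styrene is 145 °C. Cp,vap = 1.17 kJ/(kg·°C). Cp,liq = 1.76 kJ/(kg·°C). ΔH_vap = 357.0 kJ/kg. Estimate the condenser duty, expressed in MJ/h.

vapour 156→145 °C: -12.87 kJ/kg
condensation at 145 °C: -357 kJ/kg
liquid 145→4.81 °C: -246.73 kJ/kg
Δh = -12.87 + -357 + -246.73 = -616.6 kJ/kg
Q = ṁ·Δh = 200.7 kg/min × -616.6 kJ/kg = -123750 kJ/min
|Q| = 2062.5 kW = 7425.2 MJ/h

Q_c = 7430 MJ/h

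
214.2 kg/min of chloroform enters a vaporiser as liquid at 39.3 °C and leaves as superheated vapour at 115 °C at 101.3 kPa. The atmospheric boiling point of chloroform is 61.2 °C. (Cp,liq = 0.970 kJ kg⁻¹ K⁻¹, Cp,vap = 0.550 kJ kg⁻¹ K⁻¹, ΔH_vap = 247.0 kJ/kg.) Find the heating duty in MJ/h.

Q = 3830 MJ/h

liquid 39.3→61.2 °C: 21.243 kJ/kg
vaporisation at 61.2 °C: 247 kJ/kg
vapour 61.2→115 °C: 29.59 kJ/kg
Δh = 21.243 + 247 + 29.59 = 297.83 kJ/kg
Q = ṁ·Δh = 214.2 kg/min × 297.83 kJ/kg = 63796 kJ/min
|Q| = 1063.3 kW = 3827.7 MJ/h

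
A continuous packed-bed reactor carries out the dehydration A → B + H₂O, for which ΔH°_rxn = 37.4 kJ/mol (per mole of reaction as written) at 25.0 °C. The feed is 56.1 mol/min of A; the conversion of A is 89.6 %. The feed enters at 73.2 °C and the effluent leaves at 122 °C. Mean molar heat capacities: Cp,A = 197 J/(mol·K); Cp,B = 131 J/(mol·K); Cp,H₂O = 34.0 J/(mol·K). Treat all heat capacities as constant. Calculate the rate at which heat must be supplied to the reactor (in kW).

Q_in = 37.7 kW

Extent of reaction ξ = 0.896 × 56.1 = 50.266 mol/min
Reaction term: ξ·ΔH°_rxn = 50.266 × 37.4 = 1879.9 kJ/min
Sensible, feed 73.2→25 °C: -532.69 kJ/min
Outlet flows (mol/min): A 5.8344, B 50.266, H₂O 50.266
Sensible, products 25→122 °C: 915.99 kJ/min
Q = ΔH = 2263.2 kJ/min = 37.721 kW
Heat supplied = 37.721 kW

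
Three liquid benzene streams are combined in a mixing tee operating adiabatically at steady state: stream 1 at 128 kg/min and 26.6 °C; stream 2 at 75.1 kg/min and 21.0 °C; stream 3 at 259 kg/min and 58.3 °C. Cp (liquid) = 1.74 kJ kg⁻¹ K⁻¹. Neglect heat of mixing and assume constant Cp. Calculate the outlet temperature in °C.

Adiabatic, steady state ⇒ Σ ṁᵢCp,ᵢ(T_out − Tᵢ) = 0
Σ ṁᵢCp,ᵢTᵢ = 128×1.74×26.6 + 75.1×1.74×21.0 + 259×1.74×58.3 = 34942
Σ ṁᵢCp,ᵢ = 128×1.74 + 75.1×1.74 + 259×1.74 = 804.05
T_out = 34942 / 804.05 = 43.457 °C

T_out = 43.5 °C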